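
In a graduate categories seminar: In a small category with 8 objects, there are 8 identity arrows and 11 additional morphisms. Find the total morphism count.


Each object has an identity morphism, giving 8 identities.
Adding the 11 non-identity morphisms:
Total = 8 + 11 = 19

19


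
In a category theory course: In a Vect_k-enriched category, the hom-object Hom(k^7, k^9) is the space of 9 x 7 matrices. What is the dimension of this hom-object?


In Vect-enriched categories, Hom(k^n, k^m) is the space of m x n matrices.
dim(Hom(k^7, k^9)) = 9 * 7 = 63

63


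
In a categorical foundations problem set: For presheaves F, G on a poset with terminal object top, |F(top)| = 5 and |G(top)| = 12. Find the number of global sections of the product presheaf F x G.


Global sections of a presheaf on a poset with terminal top satisfy
Gamma(H) ~ H(top). Presheaves admit pointwise products, so
(F x G)(top) = F(top) x G(top) (Cartesian product).
|Gamma(F x G)| = |F(top)| * |G(top)| = 5 * 12 = 60.

60


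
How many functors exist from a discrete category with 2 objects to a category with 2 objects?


A functor from a discrete category C to D is determined by
where each object maps. Each of the 2 objects of C can map
to any of the 2 objects of D independently.
Number of functors = 2^2 = 4

4


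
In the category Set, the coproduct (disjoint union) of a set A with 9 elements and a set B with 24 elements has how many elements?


In Set, the coproduct A + B is the disjoint union.
|A + B| = |A| + |B| = 9 + 24 = 33

33


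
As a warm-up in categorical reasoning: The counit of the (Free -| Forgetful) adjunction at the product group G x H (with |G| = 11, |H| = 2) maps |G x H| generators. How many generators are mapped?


The counit epsilon_K: F(U(K)) -> K of the Free-Forgetful adjunction
maps |K| generators of F(U(K)) into K. For K = G x H (the product group),
|G x H| = |G| * |H|.
Total generators mapped = 11 * 2 = 22.

22


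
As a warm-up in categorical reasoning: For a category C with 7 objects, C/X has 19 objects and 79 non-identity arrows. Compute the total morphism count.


In the slice category C/X, objects are morphisms to X.
Identity morphisms: 19 (one per object of C/X).
Non-identity morphisms: 79.
Total = 19 + 79 = 98

98


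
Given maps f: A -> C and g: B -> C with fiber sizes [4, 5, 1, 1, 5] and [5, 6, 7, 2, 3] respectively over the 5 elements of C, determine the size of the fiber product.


The pullback A x_C B consists of pairs (a, b) with f(a) = g(b).
For each element c in C, the fiber product has |f^-1(c)| * |g^-1(c)| elements.
Summing over C: 4 * 5 + 5 * 6 + 1 * 7 + 1 * 2 + 5 * 3
= 20 + 30 + 7 + 2 + 15 = 74

74


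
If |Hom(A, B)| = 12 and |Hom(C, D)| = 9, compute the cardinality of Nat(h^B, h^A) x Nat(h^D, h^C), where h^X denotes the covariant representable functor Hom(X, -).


By the Yoneda lemma, Nat(h^B, h^A) is isomorphic to Hom(A, B),
so |Nat(h^B, h^A)| = |Hom(A, B)| and |Nat(h^D, h^C)| = |Hom(C, D)|.
|Hom(A, B)| = 12, |Hom(C, D)| = 9.
|Nat(h^B, h^A) x Nat(h^D, h^C)| = 12 * 9 = 108

108


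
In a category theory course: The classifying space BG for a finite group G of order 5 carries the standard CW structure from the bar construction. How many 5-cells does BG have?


In the bar-construction CW model of BG, the n-cells are indexed by
n-tuples [g_1|...|g_n] of non-identity elements of G (degenerate
simplices with some g_i = e do not contribute cells), so there are
(|G| - 1)^n n-cells.
For dim = 5 with |G| = 5:
cells = (5 - 1)^5 = 4^5 = 1024

1024


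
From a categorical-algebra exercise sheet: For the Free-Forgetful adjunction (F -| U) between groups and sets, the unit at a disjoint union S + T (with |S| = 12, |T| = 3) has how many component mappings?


The unit eta_X: X -> U(F(X)) of the Free-Forgetful adjunction
maps each element of X to a generator of F(X). For X = S + T (disjoint
union in Set), |S + T| = |S| + |T|.
Total mappings = 12 + 3 = 15.

15


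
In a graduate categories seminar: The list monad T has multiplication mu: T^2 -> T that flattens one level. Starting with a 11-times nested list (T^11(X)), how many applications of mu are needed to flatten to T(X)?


Each application of mu: T^2 -> T removes one layer of nesting.
Starting at depth 11 (i.e., T^11(X)), we need to reach T(X).
Number of mu applications = 11 - 1 = 10

10


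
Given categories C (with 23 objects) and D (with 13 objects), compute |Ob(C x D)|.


The product category C x D has objects that are pairs (c, d).
Number of pairs = |Ob(C)| * |Ob(D)| = 23 * 13 = 299

299


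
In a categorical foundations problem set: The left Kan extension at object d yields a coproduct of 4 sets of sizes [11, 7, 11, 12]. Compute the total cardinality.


Pointwise, the left Kan extension (Lan_F H)(d) is the colimit, indexed
by the comma category (F downarrow d), of H composed with the
projection (F downarrow d) -> C. Here that colimit is given
as a coproduct (disjoint union) of sets, so its cardinality is the
sum of the sizes of the summands.
Coproduct of sets with sizes: 11 + 7 + 11 + 12
= 41

41


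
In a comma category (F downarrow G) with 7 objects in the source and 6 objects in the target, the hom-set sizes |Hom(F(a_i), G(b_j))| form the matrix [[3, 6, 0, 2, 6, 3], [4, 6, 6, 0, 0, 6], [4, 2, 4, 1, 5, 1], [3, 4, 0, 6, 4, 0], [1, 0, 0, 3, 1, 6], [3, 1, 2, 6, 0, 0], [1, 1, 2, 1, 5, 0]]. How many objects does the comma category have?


Objects of (F downarrow G) are triples (a, b, h: F(a)->G(b)).
The count equals the sum of all entries in the hom-matrix.
sum(row 0) = 20
sum(row 1) = 22
sum(row 2) = 17
sum(row 3) = 17
sum(row 4) = 11
sum(row 5) = 12
sum(row 6) = 10
Grand total = 109

109


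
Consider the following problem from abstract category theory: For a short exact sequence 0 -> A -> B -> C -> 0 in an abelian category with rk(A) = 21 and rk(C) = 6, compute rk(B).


For a short exact sequence 0 -> A -> B -> C -> 0,
rank is additive: rank(B) = rank(A) + rank(C).
rank(B) = 21 + 6 = 27

27


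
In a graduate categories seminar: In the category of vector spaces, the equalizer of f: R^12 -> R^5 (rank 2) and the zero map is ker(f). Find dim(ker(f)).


The equalizer of f and the zero map is ker(f).
By the rank-nullity theorem: dim(ker(f)) = dim(domain) - rank(f).
dim(ker(f)) = 12 - 2 = 10

10


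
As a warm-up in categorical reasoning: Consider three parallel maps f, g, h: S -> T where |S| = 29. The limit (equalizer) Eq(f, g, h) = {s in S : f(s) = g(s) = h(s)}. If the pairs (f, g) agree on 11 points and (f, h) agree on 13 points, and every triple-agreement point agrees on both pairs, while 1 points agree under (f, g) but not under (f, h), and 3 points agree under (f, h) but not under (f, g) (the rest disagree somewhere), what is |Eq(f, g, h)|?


Eq(f, g, h) is the triple-agreement set: points in S where all three
maps take the same value. Using inclusion-exclusion on the pairwise data:
Pair (f, g) agrees on 11 points; pair (f, h) on 13 points.
Points agreeing under (f, g) but not (f, h) = 1; under (f, h) but not (f, g) = 3.
Triple-agreement = agreement-in-(f, g) minus points that agree under (f, g) but not (f, h):
|Eq(f, g, h)| = 11 - 1 = 10
(cross-check via (f, h): 13 - 3 = 10.)

10


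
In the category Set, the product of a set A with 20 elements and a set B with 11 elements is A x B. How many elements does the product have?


In Set, the product A x B is the Cartesian product.
By the universal property, |A x B| = |A| * |B|.
|A x B| = 20 * 11 = 220

220


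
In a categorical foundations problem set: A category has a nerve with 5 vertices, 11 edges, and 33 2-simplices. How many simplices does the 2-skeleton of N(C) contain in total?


The 2-skeleton of the nerve N(C) consists of simplices in dimensions 0, 1, 2:
  |N(C)_0| = 5 (objects)
  |N(C)_1| = 11 (morphisms)
  |N(C)_2| = 33 (composable pairs)
Total = 5 + 11 + 33 = 49

49


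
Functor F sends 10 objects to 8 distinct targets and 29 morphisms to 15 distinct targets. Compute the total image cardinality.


The image of F consists of distinct objects and distinct morphisms.
|Im(F)| on objects = 8
|Im(F)| on morphisms = 15
Total image cardinality = 8 + 15 = 23

23


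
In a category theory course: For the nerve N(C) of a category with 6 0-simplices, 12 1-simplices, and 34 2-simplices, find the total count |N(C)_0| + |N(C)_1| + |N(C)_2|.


The 2-skeleton of the nerve N(C) consists of simplices in dimensions 0, 1, 2:
  |N(C)_0| = 6 (objects)
  |N(C)_1| = 12 (morphisms)
  |N(C)_2| = 34 (composable pairs)
Total = 6 + 12 + 34 = 52

52


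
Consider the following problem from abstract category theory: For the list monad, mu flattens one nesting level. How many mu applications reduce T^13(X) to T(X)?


Each application of mu: T^2 -> T removes one layer of nesting.
Starting at depth 13 (i.e., T^13(X)), we need to reach T(X).
Number of mu applications = 13 - 1 = 12

12


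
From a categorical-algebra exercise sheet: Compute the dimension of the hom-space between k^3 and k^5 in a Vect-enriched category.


In Vect-enriched categories, Hom(k^n, k^m) is the space of m x n matrices.
dim(Hom(k^3, k^5)) = 5 * 3 = 15

15


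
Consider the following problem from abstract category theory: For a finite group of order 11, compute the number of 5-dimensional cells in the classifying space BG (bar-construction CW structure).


In the bar-construction CW model of BG, the n-cells are indexed by
n-tuples [g_1|...|g_n] of non-identity elements of G (degenerate
simplices with some g_i = e do not contribute cells), so there are
(|G| - 1)^n n-cells.
For dim = 5 with |G| = 11:
cells = (11 - 1)^5 = 10^5 = 100000

100000


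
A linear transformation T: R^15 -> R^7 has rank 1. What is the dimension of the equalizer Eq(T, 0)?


The equalizer of f and the zero map is ker(f).
By the rank-nullity theorem: dim(ker(f)) = dim(domain) - rank(f).
dim(ker(f)) = 15 - 1 = 14

14


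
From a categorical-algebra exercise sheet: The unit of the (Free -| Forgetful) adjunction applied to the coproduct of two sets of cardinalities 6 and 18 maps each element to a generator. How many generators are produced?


The unit eta_X: X -> U(F(X)) of the Free-Forgetful adjunction
maps each element of X to a generator of F(X). For X = S + T (disjoint
union in Set), |S + T| = |S| + |T|.
Total mappings = 6 + 18 = 24.

24


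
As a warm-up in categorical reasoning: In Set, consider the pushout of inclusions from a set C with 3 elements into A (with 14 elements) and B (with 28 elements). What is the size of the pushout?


The pushout A +_C B identifies the images of C in A and B.
|A +_C B| = |A| + |B| - |C| (for injections).
= 14 + 28 - 3 = 39

39


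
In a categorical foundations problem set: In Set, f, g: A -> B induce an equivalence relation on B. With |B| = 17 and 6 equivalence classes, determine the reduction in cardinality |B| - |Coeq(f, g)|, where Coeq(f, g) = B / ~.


The coequalizer Coeq(f, g) = B / ~ has one element per equivalence class.
|B| = 17, |Coeq(f, g)| = 6.
|B| - |Coeq(f, g)| = 17 - 6 = 11.

11


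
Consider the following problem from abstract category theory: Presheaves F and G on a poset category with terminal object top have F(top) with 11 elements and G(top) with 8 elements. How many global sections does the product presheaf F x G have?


Global sections of a presheaf on a poset with terminal top satisfy
Gamma(H) ~ H(top). Presheaves admit pointwise products, so
(F x G)(top) = F(top) x G(top) (Cartesian product).
|Gamma(F x G)| = |F(top)| * |G(top)| = 11 * 8 = 88.

88


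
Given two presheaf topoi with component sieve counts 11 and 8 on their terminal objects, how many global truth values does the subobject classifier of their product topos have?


In a product of presheaf topoi E_1 x E_2, the subobject classifier
is Omega = Omega_1 x Omega_2 (componentwise), so
|Omega(top)| = |Omega_1(top_1)| * |Omega_2(top_2)|.
= 11 * 8 = 88.

88


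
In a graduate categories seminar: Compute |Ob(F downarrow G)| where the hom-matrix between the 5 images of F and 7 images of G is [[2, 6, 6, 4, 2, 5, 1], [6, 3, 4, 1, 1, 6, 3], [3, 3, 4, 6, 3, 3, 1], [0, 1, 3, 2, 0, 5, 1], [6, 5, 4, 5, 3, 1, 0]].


Objects of (F downarrow G) are triples (a, b, h: F(a)->G(b)).
The count equals the sum of all entries in the hom-matrix.
sum(row 0) = 26
sum(row 1) = 24
sum(row 2) = 23
sum(row 3) = 12
sum(row 4) = 24
Grand total = 109

109


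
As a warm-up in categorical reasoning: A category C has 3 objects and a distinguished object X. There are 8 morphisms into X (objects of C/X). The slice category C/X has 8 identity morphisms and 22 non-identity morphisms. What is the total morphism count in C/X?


In the slice category C/X, objects are morphisms to X.
Identity morphisms: 8 (one per object of C/X).
Non-identity morphisms: 22.
Total = 8 + 22 = 30

30


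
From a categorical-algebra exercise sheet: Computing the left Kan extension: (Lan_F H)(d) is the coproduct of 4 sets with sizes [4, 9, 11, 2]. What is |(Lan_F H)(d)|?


Pointwise, the left Kan extension (Lan_F H)(d) is the colimit, indexed
by the comma category (F downarrow d), of H composed with the
projection (F downarrow d) -> C. Here that colimit is given
as a coproduct (disjoint union) of sets, so its cardinality is the
sum of the sizes of the summands.
Coproduct of sets with sizes: 4 + 9 + 11 + 2
= 26

26


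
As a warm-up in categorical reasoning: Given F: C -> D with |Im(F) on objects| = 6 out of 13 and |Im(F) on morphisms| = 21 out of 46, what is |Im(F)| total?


The image of F consists of distinct objects and distinct morphisms.
|Im(F)| on objects = 6
|Im(F)| on morphisms = 21
Total image cardinality = 6 + 21 = 27

27


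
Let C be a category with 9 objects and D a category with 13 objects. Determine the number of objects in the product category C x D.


The product category C x D has objects that are pairs (c, d).
Number of pairs = |Ob(C)| * |Ob(D)| = 9 * 13 = 117

117


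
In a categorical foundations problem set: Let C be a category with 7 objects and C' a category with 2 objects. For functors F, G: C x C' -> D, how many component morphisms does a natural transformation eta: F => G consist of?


A natural transformation eta: F => G assigns one component morphism per
object of the domain category.
The domain is the product category C x C', so
|Ob(C x C')| = |Ob(C)| * |Ob(C')| = 7 * 2 = 14.
Therefore eta has 14 component morphisms.

14


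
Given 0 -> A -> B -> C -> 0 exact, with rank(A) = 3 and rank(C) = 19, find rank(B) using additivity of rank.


For a short exact sequence 0 -> A -> B -> C -> 0,
rank is additive: rank(B) = rank(A) + rank(C).
rank(B) = 3 + 19 = 22

22


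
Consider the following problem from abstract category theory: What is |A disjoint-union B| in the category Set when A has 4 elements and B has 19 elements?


In Set, the coproduct A + B is the disjoint union.
|A + B| = |A| + |B| = 4 + 19 = 23

23


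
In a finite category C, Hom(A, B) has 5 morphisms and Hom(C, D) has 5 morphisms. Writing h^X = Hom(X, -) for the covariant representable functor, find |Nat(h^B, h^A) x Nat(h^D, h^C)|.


By the Yoneda lemma, Nat(h^B, h^A) is isomorphic to Hom(A, B),
so |Nat(h^B, h^A)| = |Hom(A, B)| and |Nat(h^D, h^C)| = |Hom(C, D)|.
|Hom(A, B)| = 5, |Hom(C, D)| = 5.
|Nat(h^B, h^A) x Nat(h^D, h^C)| = 5 * 5 = 25

25


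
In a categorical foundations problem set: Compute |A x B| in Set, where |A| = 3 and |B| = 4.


In Set, the product A x B is the Cartesian product.
By the universal property, |A x B| = |A| * |B|.
|A x B| = 3 * 4 = 12

12


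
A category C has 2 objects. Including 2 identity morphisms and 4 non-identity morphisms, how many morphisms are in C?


Each object has an identity morphism, giving 2 identities.
Adding the 4 non-identity morphisms:
Total = 2 + 4 = 6

6


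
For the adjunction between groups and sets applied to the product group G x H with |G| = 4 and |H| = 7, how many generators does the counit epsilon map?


The counit epsilon_K: F(U(K)) -> K of the Free-Forgetful adjunction
maps |K| generators of F(U(K)) into K. For K = G x H (the product group),
|G x H| = |G| * |H|.
Total generators mapped = 4 * 7 = 28.

28


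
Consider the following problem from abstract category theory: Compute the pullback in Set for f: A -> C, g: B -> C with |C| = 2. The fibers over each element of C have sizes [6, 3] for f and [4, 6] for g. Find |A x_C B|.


The pullback A x_C B consists of pairs (a, b) with f(a) = g(b).
For each element c in C, the fiber product has |f^-1(c)| * |g^-1(c)| elements.
Summing over C: 6 * 4 + 3 * 6
= 24 + 18 = 42

42


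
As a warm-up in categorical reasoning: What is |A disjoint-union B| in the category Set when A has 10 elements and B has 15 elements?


In Set, the coproduct A + B is the disjoint union.
|A + B| = |A| + |B| = 10 + 15 = 25

25


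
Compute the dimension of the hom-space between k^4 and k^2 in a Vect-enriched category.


In Vect-enriched categories, Hom(k^n, k^m) is the space of m x n matrices.
dim(Hom(k^4, k^2)) = 2 * 4 = 8

8


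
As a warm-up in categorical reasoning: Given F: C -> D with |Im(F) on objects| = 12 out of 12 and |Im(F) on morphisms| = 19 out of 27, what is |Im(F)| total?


The image of F consists of distinct objects and distinct morphisms.
|Im(F)| on objects = 12
|Im(F)| on morphisms = 19
Total image cardinality = 12 + 19 = 31

31


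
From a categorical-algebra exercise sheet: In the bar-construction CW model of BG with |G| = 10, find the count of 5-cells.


In the bar-construction CW model of BG, the n-cells are indexed by
n-tuples [g_1|...|g_n] of non-identity elements of G (degenerate
simplices with some g_i = e do not contribute cells), so there are
(|G| - 1)^n n-cells.
For dim = 5 with |G| = 10:
cells = (10 - 1)^5 = 9^5 = 59049

59049


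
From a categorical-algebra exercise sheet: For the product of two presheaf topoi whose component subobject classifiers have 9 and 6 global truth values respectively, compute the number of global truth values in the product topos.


In a product of presheaf topoi E_1 x E_2, the subobject classifier
is Omega = Omega_1 x Omega_2 (componentwise), so
|Omega(top)| = |Omega_1(top_1)| * |Omega_2(top_2)|.
= 9 * 6 = 54.

54


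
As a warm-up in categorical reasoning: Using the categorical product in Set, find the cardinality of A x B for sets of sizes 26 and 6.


In Set, the product A x B is the Cartesian product.
By the universal property, |A x B| = |A| * |B|.
|A x B| = 26 * 6 = 156

156


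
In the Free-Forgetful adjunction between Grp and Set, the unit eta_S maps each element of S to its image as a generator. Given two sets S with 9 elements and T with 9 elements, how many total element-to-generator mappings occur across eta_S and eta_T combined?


The unit eta_X: X -> U(F(X)) of the Free-Forgetful adjunction
maps each element of X to a generator of F(X). For X = S + T (disjoint
union in Set), |S + T| = |S| + |T|.
Total mappings = 9 + 9 = 18.

18


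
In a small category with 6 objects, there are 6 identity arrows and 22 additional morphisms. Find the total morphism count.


Each object has an identity morphism, giving 6 identities.
Adding the 22 non-identity morphisms:
Total = 6 + 22 = 28

28


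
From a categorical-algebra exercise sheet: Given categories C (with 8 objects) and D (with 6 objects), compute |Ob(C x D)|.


The product category C x D has objects that are pairs (c, d).
Number of pairs = |Ob(C)| * |Ob(D)| = 8 * 6 = 48

48


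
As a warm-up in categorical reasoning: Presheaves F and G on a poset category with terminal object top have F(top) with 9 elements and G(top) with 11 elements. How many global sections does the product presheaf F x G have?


Global sections of a presheaf on a poset with terminal top satisfy
Gamma(H) ~ H(top). Presheaves admit pointwise products, so
(F x G)(top) = F(top) x G(top) (Cartesian product).
|Gamma(F x G)| = |F(top)| * |G(top)| = 9 * 11 = 99.

99


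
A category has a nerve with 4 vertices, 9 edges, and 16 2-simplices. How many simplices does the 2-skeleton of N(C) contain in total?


The 2-skeleton of the nerve N(C) consists of simplices in dimensions 0, 1, 2:
  |N(C)_0| = 4 (objects)
  |N(C)_1| = 9 (morphisms)
  |N(C)_2| = 16 (composable pairs)
Total = 4 + 9 + 16 = 29

29


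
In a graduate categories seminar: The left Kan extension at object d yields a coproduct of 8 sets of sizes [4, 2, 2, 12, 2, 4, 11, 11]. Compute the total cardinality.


Pointwise, the left Kan extension (Lan_F H)(d) is the colimit, indexed
by the comma category (F downarrow d), of H composed with the
projection (F downarrow d) -> C. Here that colimit is given
as a coproduct (disjoint union) of sets, so its cardinality is the
sum of the sizes of the summands.
Coproduct of sets with sizes: 4 + 2 + 2 + 12 + 2 + 4 + 11 + 11
= 48

48


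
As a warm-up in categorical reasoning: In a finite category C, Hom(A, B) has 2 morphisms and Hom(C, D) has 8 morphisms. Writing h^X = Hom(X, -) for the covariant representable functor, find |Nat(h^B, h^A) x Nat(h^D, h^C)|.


By the Yoneda lemma, Nat(h^B, h^A) is isomorphic to Hom(A, B),
so |Nat(h^B, h^A)| = |Hom(A, B)| and |Nat(h^D, h^C)| = |Hom(C, D)|.
|Hom(A, B)| = 2, |Hom(C, D)| = 8.
|Nat(h^B, h^A) x Nat(h^D, h^C)| = 2 * 8 = 16

16


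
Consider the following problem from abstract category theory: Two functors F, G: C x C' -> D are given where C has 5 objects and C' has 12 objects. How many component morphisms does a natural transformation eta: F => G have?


A natural transformation eta: F => G assigns one component morphism per
object of the domain category.
The domain is the product category C x C', so
|Ob(C x C')| = |Ob(C)| * |Ob(C')| = 5 * 12 = 60.
Therefore eta has 60 component morphisms.

60


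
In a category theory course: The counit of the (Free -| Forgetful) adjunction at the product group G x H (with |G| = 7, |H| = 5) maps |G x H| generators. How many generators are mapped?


The counit epsilon_K: F(U(K)) -> K of the Free-Forgetful adjunction
maps |K| generators of F(U(K)) into K. For K = G x H (the product group),
|G x H| = |G| * |H|.
Total generators mapped = 7 * 5 = 35.

35


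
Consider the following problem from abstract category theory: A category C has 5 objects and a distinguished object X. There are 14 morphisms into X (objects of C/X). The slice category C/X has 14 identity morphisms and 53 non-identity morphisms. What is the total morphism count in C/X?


In the slice category C/X, objects are morphisms to X.
Identity morphisms: 14 (one per object of C/X).
Non-identity morphisms: 53.
Total = 14 + 53 = 67

67


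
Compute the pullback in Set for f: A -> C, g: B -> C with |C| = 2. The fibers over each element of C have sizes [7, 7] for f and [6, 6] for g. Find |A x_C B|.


The pullback A x_C B consists of pairs (a, b) with f(a) = g(b).
For each element c in C, the fiber product has |f^-1(c)| * |g^-1(c)| elements.
Summing over C: 7 * 6 + 7 * 6
= 42 + 42 = 84

84


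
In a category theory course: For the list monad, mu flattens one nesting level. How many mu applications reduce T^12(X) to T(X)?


Each application of mu: T^2 -> T removes one layer of nesting.
Starting at depth 12 (i.e., T^12(X)), we need to reach T(X).
Number of mu applications = 12 - 1 = 11

11


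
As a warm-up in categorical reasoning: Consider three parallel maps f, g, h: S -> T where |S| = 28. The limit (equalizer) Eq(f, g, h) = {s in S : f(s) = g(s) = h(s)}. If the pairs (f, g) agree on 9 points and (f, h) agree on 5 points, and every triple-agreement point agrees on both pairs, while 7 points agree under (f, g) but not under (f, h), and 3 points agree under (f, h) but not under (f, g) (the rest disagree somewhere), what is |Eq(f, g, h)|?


Eq(f, g, h) is the triple-agreement set: points in S where all three
maps take the same value. Using inclusion-exclusion on the pairwise data:
Pair (f, g) agrees on 9 points; pair (f, h) on 5 points.
Points agreeing under (f, g) but not (f, h) = 7; under (f, h) but not (f, g) = 3.
Triple-agreement = agreement-in-(f, g) minus points that agree under (f, g) but not (f, h):
|Eq(f, g, h)| = 9 - 7 = 2
(cross-check via (f, h): 5 - 3 = 2.)

2


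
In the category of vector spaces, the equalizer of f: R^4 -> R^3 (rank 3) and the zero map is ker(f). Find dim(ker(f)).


The equalizer of f and the zero map is ker(f).
By the rank-nullity theorem: dim(ker(f)) = dim(domain) - rank(f).
dim(ker(f)) = 4 - 3 = 1

1


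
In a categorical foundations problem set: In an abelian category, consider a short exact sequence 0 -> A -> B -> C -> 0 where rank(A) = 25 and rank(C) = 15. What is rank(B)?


For a short exact sequence 0 -> A -> B -> C -> 0,
rank is additive: rank(B) = rank(A) + rank(C).
rank(B) = 25 + 15 = 40

40


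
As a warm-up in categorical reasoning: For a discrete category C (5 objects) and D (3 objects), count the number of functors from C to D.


A functor from a discrete category C to D is determined by
where each object maps. Each of the 5 objects of C can map
to any of the 3 objects of D independently.
Number of functors = 3^5 = 243

243


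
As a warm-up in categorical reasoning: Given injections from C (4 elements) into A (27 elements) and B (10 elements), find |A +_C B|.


The pushout A +_C B identifies the images of C in A and B.
|A +_C B| = |A| + |B| - |C| (for injections).
= 27 + 10 - 4 = 33

33


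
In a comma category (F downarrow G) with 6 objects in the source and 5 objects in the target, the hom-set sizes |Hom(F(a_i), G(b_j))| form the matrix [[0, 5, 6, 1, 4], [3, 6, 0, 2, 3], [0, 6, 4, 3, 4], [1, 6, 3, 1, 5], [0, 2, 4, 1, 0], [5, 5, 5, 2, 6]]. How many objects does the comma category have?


Objects of (F downarrow G) are triples (a, b, h: F(a)->G(b)).
The count equals the sum of all entries in the hom-matrix.
sum(row 0) = 16
sum(row 1) = 14
sum(row 2) = 17
sum(row 3) = 16
sum(row 4) = 7
sum(row 5) = 23
Grand total = 93

93


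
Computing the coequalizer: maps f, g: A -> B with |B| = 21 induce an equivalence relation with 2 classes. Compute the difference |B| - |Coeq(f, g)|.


The coequalizer Coeq(f, g) = B / ~ has one element per equivalence class.
|B| = 21, |Coeq(f, g)| = 2.
|B| - |Coeq(f, g)| = 21 - 2 = 19.

19


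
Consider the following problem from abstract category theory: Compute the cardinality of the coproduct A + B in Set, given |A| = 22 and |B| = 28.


In Set, the coproduct A + B is the disjoint union.
|A + B| = |A| + |B| = 22 + 28 = 50

50


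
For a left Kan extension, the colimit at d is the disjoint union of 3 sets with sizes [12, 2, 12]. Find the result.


Pointwise, the left Kan extension (Lan_F H)(d) is the colimit, indexed
by the comma category (F downarrow d), of H composed with the
projection (F downarrow d) -> C. Here that colimit is given
as a coproduct (disjoint union) of sets, so its cardinality is the
sum of the sizes of the summands.
Coproduct of sets with sizes: 12 + 2 + 12
= 26

26


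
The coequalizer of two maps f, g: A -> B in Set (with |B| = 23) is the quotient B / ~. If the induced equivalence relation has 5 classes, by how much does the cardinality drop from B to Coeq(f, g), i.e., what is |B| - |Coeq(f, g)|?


The coequalizer Coeq(f, g) = B / ~ has one element per equivalence class.
|B| = 23, |Coeq(f, g)| = 5.
|B| - |Coeq(f, g)| = 23 - 5 = 18.

18


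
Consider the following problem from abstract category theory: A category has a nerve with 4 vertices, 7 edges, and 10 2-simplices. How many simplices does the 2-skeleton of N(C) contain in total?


The 2-skeleton of the nerve N(C) consists of simplices in dimensions 0, 1, 2:
  |N(C)_0| = 4 (objects)
  |N(C)_1| = 7 (morphisms)
  |N(C)_2| = 10 (composable pairs)
Total = 4 + 7 + 10 = 21

21


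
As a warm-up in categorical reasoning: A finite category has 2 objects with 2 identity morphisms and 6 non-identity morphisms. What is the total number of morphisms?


Each object has an identity morphism, giving 2 identities.
Adding the 6 non-identity morphisms:
Total = 2 + 6 = 8

8


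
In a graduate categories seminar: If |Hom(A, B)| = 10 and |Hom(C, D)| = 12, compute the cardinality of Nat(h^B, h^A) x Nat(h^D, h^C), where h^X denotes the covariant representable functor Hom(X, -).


By the Yoneda lemma, Nat(h^B, h^A) is isomorphic to Hom(A, B),
so |Nat(h^B, h^A)| = |Hom(A, B)| and |Nat(h^D, h^C)| = |Hom(C, D)|.
|Hom(A, B)| = 10, |Hom(C, D)| = 12.
|Nat(h^B, h^A) x Nat(h^D, h^C)| = 10 * 12 = 120

120


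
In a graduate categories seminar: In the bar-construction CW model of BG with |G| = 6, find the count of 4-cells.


In the bar-construction CW model of BG, the n-cells are indexed by
n-tuples [g_1|...|g_n] of non-identity elements of G (degenerate
simplices with some g_i = e do not contribute cells), so there are
(|G| - 1)^n n-cells.
For dim = 4 with |G| = 6:
cells = (6 - 1)^4 = 5^4 = 625

625


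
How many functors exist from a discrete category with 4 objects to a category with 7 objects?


A functor from a discrete category C to D is determined by
where each object maps. Each of the 4 objects of C can map
to any of the 7 objects of D independently.
Number of functors = 7^4 = 2401

2401


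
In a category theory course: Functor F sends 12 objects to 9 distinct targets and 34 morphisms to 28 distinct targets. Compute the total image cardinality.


The image of F consists of distinct objects and distinct morphisms.
|Im(F)| on objects = 9
|Im(F)| on morphisms = 28
Total image cardinality = 9 + 28 = 37

37


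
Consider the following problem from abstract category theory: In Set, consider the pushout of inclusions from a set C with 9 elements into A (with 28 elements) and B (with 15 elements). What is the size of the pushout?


The pushout A +_C B identifies the images of C in A and B.
|A +_C B| = |A| + |B| - |C| (for injections).
= 28 + 15 - 9 = 34

34


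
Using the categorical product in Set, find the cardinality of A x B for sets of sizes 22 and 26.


In Set, the product A x B is the Cartesian product.
By the universal property, |A x B| = |A| * |B|.
|A x B| = 22 * 26 = 572

572


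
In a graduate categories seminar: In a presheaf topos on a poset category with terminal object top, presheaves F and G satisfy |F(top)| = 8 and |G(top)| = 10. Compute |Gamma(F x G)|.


Global sections of a presheaf on a poset with terminal top satisfy
Gamma(H) ~ H(top). Presheaves admit pointwise products, so
(F x G)(top) = F(top) x G(top) (Cartesian product).
|Gamma(F x G)| = |F(top)| * |G(top)| = 8 * 10 = 80.

80


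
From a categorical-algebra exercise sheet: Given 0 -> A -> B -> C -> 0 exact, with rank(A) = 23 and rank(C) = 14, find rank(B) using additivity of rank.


For a short exact sequence 0 -> A -> B -> C -> 0,
rank is additive: rank(B) = rank(A) + rank(C).
rank(B) = 23 + 14 = 37

37


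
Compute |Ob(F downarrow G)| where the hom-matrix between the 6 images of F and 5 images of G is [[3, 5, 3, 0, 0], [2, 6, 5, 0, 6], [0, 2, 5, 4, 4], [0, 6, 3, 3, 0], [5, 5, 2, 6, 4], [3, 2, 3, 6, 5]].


Objects of (F downarrow G) are triples (a, b, h: F(a)->G(b)).
The count equals the sum of all entries in the hom-matrix.
sum(row 0) = 11
sum(row 1) = 19
sum(row 2) = 15
sum(row 3) = 12
sum(row 4) = 22
sum(row 5) = 19
Grand total = 98

98


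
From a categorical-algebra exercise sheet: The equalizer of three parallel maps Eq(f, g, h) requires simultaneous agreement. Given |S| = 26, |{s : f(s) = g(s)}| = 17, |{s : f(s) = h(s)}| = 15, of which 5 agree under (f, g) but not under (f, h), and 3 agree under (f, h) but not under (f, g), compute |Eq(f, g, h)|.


Eq(f, g, h) is the triple-agreement set: points in S where all three
maps take the same value. Using inclusion-exclusion on the pairwise data:
Pair (f, g) agrees on 17 points; pair (f, h) on 15 points.
Points agreeing under (f, g) but not (f, h) = 5; under (f, h) but not (f, g) = 3.
Triple-agreement = agreement-in-(f, g) minus points that agree under (f, g) but not (f, h):
|Eq(f, g, h)| = 17 - 5 = 12
(cross-check via (f, h): 15 - 3 = 12.)

12


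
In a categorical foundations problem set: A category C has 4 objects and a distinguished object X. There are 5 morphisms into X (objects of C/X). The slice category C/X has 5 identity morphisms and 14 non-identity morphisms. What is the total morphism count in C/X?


In the slice category C/X, objects are morphisms to X.
Identity morphisms: 5 (one per object of C/X).
Non-identity morphisms: 14.
Total = 5 + 14 = 19

19


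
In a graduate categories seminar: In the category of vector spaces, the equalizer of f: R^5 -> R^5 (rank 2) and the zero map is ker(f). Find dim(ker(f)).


The equalizer of f and the zero map is ker(f).
By the rank-nullity theorem: dim(ker(f)) = dim(domain) - rank(f).
dim(ker(f)) = 5 - 2 = 3

3


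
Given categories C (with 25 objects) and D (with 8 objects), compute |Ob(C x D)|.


The product category C x D has objects that are pairs (c, d).
Number of pairs = |Ob(C)| * |Ob(D)| = 25 * 8 = 200

200


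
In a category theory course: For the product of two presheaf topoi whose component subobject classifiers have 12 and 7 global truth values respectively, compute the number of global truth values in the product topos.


In a product of presheaf topoi E_1 x E_2, the subobject classifier
is Omega = Omega_1 x Omega_2 (componentwise), so
|Omega(top)| = |Omega_1(top_1)| * |Omega_2(top_2)|.
= 12 * 7 = 84.

84


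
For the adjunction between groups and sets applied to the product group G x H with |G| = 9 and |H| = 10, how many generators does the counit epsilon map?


The counit epsilon_K: F(U(K)) -> K of the Free-Forgetful adjunction
maps |K| generators of F(U(K)) into K. For K = G x H (the product group),
|G x H| = |G| * |H|.
Total generators mapped = 9 * 10 = 90.

90


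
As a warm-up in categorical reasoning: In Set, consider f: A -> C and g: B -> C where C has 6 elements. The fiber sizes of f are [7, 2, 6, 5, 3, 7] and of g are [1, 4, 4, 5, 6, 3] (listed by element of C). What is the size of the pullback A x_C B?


The pullback A x_C B consists of pairs (a, b) with f(a) = g(b).
For each element c in C, the fiber product has |f^-1(c)| * |g^-1(c)| elements.
Summing over C: 7 * 1 + 2 * 4 + 6 * 4 + 5 * 5 + 3 * 6 + 7 * 3
= 7 + 8 + 24 + 25 + 18 + 21 = 103

103


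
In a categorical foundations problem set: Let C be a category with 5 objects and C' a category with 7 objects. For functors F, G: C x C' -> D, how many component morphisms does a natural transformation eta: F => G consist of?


A natural transformation eta: F => G assigns one component morphism per
object of the domain category.
The domain is the product category C x C', so
|Ob(C x C')| = |Ob(C)| * |Ob(C')| = 5 * 7 = 35.
Therefore eta has 35 component morphisms.

35


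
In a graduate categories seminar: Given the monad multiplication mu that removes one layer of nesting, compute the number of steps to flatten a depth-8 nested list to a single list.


Each application of mu: T^2 -> T removes one layer of nesting.
Starting at depth 8 (i.e., T^8(X)), we need to reach T(X).
Number of mu applications = 8 - 1 = 7

7


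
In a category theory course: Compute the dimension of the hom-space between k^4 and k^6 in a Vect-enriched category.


In Vect-enriched categories, Hom(k^n, k^m) is the space of m x n matrices.
dim(Hom(k^4, k^6)) = 6 * 4 = 24

24


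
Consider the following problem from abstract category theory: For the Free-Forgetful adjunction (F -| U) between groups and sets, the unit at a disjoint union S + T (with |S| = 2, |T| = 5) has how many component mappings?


The unit eta_X: X -> U(F(X)) of the Free-Forgetful adjunction
maps each element of X to a generator of F(X). For X = S + T (disjoint
union in Set), |S + T| = |S| + |T|.
Total mappings = 2 + 5 = 7.

7


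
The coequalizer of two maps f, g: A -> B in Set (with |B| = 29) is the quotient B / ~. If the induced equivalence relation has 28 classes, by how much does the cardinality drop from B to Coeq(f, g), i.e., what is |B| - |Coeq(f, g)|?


The coequalizer Coeq(f, g) = B / ~ has one element per equivalence class.
|B| = 29, |Coeq(f, g)| = 28.
|B| - |Coeq(f, g)| = 29 - 28 = 1.

1


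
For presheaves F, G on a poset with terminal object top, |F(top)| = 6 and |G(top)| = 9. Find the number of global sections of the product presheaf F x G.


Global sections of a presheaf on a poset with terminal top satisfy
Gamma(H) ~ H(top). Presheaves admit pointwise products, so
(F x G)(top) = F(top) x G(top) (Cartesian product).
|Gamma(F x G)| = |F(top)| * |G(top)| = 6 * 9 = 54.

54


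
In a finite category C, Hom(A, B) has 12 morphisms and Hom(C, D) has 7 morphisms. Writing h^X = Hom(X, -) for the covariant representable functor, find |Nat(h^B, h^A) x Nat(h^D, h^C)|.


By the Yoneda lemma, Nat(h^B, h^A) is isomorphic to Hom(A, B),
so |Nat(h^B, h^A)| = |Hom(A, B)| and |Nat(h^D, h^C)| = |Hom(C, D)|.
|Hom(A, B)| = 12, |Hom(C, D)| = 7.
|Nat(h^B, h^A) x Nat(h^D, h^C)| = 12 * 7 = 84

84


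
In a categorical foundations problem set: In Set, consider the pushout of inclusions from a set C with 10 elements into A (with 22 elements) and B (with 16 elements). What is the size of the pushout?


The pushout A +_C B identifies the images of C in A and B.
|A +_C B| = |A| + |B| - |C| (for injections).
= 22 + 16 - 10 = 28

28


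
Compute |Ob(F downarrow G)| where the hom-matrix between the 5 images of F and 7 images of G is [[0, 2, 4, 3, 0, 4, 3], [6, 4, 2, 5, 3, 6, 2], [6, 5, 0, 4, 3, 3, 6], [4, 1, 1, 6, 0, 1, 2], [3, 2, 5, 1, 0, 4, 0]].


Objects of (F downarrow G) are triples (a, b, h: F(a)->G(b)).
The count equals the sum of all entries in the hom-matrix.
sum(row 0) = 16
sum(row 1) = 28
sum(row 2) = 27
sum(row 3) = 15
sum(row 4) = 15
Grand total = 101

101


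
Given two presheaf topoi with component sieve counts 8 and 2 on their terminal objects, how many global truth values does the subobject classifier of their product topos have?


In a product of presheaf topoi E_1 x E_2, the subobject classifier
is Omega = Omega_1 x Omega_2 (componentwise), so
|Omega(top)| = |Omega_1(top_1)| * |Omega_2(top_2)|.
= 8 * 2 = 16.

16


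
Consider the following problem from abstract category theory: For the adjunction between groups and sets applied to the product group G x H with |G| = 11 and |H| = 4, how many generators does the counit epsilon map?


The counit epsilon_K: F(U(K)) -> K of the Free-Forgetful adjunction
maps |K| generators of F(U(K)) into K. For K = G x H (the product group),
|G x H| = |G| * |H|.
Total generators mapped = 11 * 4 = 44.

44


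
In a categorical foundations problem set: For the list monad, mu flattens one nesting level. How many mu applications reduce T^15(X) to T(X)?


Each application of mu: T^2 -> T removes one layer of nesting.
Starting at depth 15 (i.e., T^15(X)), we need to reach T(X).
Number of mu applications = 15 - 1 = 14

14


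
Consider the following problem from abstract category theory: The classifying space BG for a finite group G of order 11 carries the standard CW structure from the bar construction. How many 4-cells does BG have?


In the bar-construction CW model of BG, the n-cells are indexed by
n-tuples [g_1|...|g_n] of non-identity elements of G (degenerate
simplices with some g_i = e do not contribute cells), so there are
(|G| - 1)^n n-cells.
For dim = 4 with |G| = 11:
cells = (11 - 1)^4 = 10^4 = 10000

10000


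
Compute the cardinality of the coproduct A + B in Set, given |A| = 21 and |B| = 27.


In Set, the coproduct A + B is the disjoint union.
|A + B| = |A| + |B| = 21 + 27 = 48

48


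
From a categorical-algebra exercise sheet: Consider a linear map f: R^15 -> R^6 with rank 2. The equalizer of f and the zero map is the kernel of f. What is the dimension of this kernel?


The equalizer of f and the zero map is ker(f).
By the rank-nullity theorem: dim(ker(f)) = dim(domain) - rank(f).
dim(ker(f)) = 15 - 2 = 13

13


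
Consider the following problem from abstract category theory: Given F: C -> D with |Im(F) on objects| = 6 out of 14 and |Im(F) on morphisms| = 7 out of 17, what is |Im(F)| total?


The image of F consists of distinct objects and distinct morphisms.
|Im(F)| on objects = 6
|Im(F)| on morphisms = 7
Total image cardinality = 6 + 7 = 13

13
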